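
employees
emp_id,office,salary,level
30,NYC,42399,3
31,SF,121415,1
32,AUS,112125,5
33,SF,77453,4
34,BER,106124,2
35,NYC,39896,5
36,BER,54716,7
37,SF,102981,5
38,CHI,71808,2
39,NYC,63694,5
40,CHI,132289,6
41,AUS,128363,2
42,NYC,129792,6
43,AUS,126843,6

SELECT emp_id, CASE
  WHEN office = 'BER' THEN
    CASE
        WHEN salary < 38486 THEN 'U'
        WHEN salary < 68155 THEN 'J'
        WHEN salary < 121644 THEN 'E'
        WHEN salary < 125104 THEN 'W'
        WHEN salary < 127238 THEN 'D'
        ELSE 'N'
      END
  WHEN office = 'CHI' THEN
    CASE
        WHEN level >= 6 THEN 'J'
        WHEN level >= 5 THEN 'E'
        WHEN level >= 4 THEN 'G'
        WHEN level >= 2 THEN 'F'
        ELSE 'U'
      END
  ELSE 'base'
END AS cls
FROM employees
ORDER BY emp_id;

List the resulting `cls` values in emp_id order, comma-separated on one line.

emp_id=30: office='NYC' → outer ELSE → base
emp_id=31: office='SF' → outer ELSE → base
emp_id=32: office='AUS' → outer ELSE → base
emp_id=33: office='SF' → outer ELSE → base
emp_id=34: office='BER' → inner[salary < 121644] → E
emp_id=35: office='NYC' → outer ELSE → base
emp_id=36: office='BER' → inner[salary < 68155] → J
emp_id=37: office='SF' → outer ELSE → base
emp_id=38: office='CHI' → inner[level >= 2] → F
emp_id=39: office='NYC' → outer ELSE → base
emp_id=40: office='CHI' → inner[level >= 6] → J
emp_id=41: office='AUS' → outer ELSE → base
emp_id=42: office='NYC' → outer ELSE → base
emp_id=43: office='AUS' → outer ELSE → base

base, base, base, base, E, base, J, base, F, base, J, base, base, base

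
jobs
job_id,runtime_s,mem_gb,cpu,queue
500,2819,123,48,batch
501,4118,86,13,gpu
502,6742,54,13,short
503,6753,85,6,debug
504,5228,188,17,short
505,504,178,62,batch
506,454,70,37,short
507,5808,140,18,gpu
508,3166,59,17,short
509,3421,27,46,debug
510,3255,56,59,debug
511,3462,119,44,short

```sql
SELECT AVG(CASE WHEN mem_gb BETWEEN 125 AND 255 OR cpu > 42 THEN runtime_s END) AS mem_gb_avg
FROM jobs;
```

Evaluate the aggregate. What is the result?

3499.5714285714

job_id=500: ✓ → 2819
job_id=501: ✗
job_id=502: ✗
job_id=503: ✗
job_id=504: ✓ → 5228
job_id=505: ✓ → 504
job_id=506: ✗
job_id=507: ✓ → 5808
job_id=508: ✗
job_id=509: ✓ → 3421
job_id=510: ✓ → 3255
job_id=511: ✓ → 3462
mem_gb_avg = (2819 + 5228 + 504 + 5808 + 3421 + 3255 + 3462) / 7 = 3499.5714285714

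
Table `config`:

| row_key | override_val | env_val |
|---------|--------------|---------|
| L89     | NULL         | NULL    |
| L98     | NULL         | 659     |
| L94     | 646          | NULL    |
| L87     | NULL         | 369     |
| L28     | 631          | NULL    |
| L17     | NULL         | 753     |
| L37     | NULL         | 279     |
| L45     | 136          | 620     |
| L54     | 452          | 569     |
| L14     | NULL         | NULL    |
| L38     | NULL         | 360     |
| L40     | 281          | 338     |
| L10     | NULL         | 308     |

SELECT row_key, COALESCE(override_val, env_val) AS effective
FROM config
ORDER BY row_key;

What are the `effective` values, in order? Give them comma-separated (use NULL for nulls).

308, NULL, 753, 631, 279, 360, 281, 136, 452, 369, NULL, 646, 659

row_key=L10: override_val=NULL, env_val=308 → 308
row_key=L14: override_val=NULL, env_val=NULL (all NULL) → NULL
row_key=L17: override_val=NULL, env_val=753 → 753
row_key=L28: override_val=631 → 631
row_key=L37: override_val=NULL, env_val=279 → 279
row_key=L38: override_val=NULL, env_val=360 → 360
row_key=L40: override_val=281 → 281
row_key=L45: override_val=136 → 136
row_key=L54: override_val=452 → 452
row_key=L87: override_val=NULL, env_val=369 → 369
row_key=L89: override_val=NULL, env_val=NULL (all NULL) → NULL
row_key=L94: override_val=646 → 646
row_key=L98: override_val=NULL, env_val=659 → 659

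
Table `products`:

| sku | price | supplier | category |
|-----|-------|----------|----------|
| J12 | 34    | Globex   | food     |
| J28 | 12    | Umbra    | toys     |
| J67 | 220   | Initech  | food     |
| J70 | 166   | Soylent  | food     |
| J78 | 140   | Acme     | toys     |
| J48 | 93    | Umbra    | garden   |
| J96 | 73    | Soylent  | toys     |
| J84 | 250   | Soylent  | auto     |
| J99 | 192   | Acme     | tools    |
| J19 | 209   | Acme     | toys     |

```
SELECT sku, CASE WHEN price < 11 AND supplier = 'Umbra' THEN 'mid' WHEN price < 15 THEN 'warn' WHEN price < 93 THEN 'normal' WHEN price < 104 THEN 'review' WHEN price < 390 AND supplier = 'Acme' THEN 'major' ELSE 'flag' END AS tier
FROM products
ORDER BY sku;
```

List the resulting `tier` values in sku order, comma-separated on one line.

sku=J12: price < 93 → normal
sku=J19: price < 390 AND supplier = 'Acme' → major
sku=J28: price < 15 → warn
sku=J48: price < 104 → review
sku=J67: ELSE → flag
sku=J70: ELSE → flag
sku=J78: price < 390 AND supplier = 'Acme' → major
sku=J84: ELSE → flag
sku=J96: price < 93 → normal
sku=J99: price < 390 AND supplier = 'Acme' → major

normal, major, warn, review, flag, flag, major, flag, normal, major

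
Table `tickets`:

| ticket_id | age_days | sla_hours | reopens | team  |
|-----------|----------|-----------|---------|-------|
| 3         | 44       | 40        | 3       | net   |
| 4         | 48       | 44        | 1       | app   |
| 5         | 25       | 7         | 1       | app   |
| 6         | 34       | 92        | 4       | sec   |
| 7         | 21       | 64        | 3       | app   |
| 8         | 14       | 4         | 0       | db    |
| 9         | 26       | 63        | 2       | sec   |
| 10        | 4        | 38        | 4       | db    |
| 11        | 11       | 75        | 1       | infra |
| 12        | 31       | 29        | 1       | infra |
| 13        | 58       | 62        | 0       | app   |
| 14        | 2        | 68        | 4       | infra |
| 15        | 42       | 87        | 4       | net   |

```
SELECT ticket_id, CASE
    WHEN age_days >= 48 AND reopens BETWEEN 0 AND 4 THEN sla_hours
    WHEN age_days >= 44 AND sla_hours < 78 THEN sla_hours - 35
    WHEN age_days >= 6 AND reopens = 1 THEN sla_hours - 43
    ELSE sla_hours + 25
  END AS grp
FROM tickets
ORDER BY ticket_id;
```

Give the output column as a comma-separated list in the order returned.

5, 44, -36, 117, 89, 29, 88, 63, 32, -14, 62, 93, 112

ticket_id=3: age_days >= 44 AND sla_hours < 78 → 5
ticket_id=4: age_days >= 48 AND reopens BETWEEN 0 AND 4 → 44
ticket_id=5: age_days >= 6 AND reopens = 1 → -36
ticket_id=6: ELSE → 117
ticket_id=7: ELSE → 89
ticket_id=8: ELSE → 29
ticket_id=9: ELSE → 88
ticket_id=10: ELSE → 63
ticket_id=11: age_days >= 6 AND reopens = 1 → 32
ticket_id=12: age_days >= 6 AND reopens = 1 → -14
ticket_id=13: age_days >= 48 AND reopens BETWEEN 0 AND 4 → 62
ticket_id=14: ELSE → 93
ticket_id=15: ELSE → 112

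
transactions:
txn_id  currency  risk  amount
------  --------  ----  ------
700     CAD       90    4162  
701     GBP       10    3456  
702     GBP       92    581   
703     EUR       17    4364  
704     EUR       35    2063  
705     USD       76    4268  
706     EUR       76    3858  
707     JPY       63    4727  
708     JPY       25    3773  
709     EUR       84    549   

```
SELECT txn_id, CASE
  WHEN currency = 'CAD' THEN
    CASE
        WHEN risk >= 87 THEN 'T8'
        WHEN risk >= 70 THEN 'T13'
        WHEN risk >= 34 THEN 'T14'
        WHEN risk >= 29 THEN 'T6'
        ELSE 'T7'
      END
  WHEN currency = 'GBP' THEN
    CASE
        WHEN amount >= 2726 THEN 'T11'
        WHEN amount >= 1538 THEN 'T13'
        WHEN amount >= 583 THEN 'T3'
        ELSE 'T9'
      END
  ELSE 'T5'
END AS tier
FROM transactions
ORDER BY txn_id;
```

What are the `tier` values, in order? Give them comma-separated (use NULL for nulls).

T8, T11, T9, T5, T5, T5, T5, T5, T5, T5

txn_id=700: currency='CAD' → inner[risk >= 87] → T8
txn_id=701: currency='GBP' → inner[amount >= 2726] → T11
txn_id=702: currency='GBP' → inner[ELSE] → T9
txn_id=703: currency='EUR' → outer ELSE → T5
txn_id=704: currency='EUR' → outer ELSE → T5
txn_id=705: currency='USD' → outer ELSE → T5
txn_id=706: currency='EUR' → outer ELSE → T5
txn_id=707: currency='JPY' → outer ELSE → T5
txn_id=708: currency='JPY' → outer ELSE → T5
txn_id=709: currency='EUR' → outer ELSE → T5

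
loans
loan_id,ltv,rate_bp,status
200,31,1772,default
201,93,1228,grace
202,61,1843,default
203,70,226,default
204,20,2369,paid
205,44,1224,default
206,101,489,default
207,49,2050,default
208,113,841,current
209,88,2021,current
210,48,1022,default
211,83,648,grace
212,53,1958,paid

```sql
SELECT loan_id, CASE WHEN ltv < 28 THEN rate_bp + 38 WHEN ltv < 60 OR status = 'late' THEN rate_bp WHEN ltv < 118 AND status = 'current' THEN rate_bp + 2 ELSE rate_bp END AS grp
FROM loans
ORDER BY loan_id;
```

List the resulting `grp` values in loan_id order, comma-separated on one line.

loan_id=200: ltv < 60 OR status = 'late' → 1772
loan_id=201: ELSE → 1228
loan_id=202: ELSE → 1843
loan_id=203: ELSE → 226
loan_id=204: ltv < 28 → 2407
loan_id=205: ltv < 60 OR status = 'late' → 1224
loan_id=206: ELSE → 489
loan_id=207: ltv < 60 OR status = 'late' → 2050
loan_id=208: ltv < 118 AND status = 'current' → 843
loan_id=209: ltv < 118 AND status = 'current' → 2023
loan_id=210: ltv < 60 OR status = 'late' → 1022
loan_id=211: ELSE → 648
loan_id=212: ltv < 60 OR status = 'late' → 1958

1772, 1228, 1843, 226, 2407, 1224, 489, 2050, 843, 2023, 1022, 648, 1958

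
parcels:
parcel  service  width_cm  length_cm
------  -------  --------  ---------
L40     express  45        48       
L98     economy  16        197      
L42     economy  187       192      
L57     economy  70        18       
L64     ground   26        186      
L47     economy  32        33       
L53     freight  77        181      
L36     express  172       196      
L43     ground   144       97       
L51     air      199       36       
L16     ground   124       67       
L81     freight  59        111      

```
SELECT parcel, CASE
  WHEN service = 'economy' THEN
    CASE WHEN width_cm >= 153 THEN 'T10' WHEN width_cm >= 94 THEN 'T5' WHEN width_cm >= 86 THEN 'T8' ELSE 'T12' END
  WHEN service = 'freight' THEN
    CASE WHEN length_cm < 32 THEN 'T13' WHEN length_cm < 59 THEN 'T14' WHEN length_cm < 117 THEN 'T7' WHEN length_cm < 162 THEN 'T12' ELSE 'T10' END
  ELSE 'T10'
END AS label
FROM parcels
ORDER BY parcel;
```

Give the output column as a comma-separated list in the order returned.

T10, T10, T10, T10, T10, T12, T10, T10, T12, T10, T7, T12

parcel=L16: service='ground' → outer ELSE → T10
parcel=L36: service='express' → outer ELSE → T10
parcel=L40: service='express' → outer ELSE → T10
parcel=L42: service='economy' → inner[width_cm >= 153] → T10
parcel=L43: service='ground' → outer ELSE → T10
parcel=L47: service='economy' → inner[ELSE] → T12
parcel=L51: service='air' → outer ELSE → T10
parcel=L53: service='freight' → inner[ELSE] → T10
parcel=L57: service='economy' → inner[ELSE] → T12
parcel=L64: service='ground' → outer ELSE → T10
parcel=L81: service='freight' → inner[length_cm < 117] → T7
parcel=L98: service='economy' → inner[ELSE] → T12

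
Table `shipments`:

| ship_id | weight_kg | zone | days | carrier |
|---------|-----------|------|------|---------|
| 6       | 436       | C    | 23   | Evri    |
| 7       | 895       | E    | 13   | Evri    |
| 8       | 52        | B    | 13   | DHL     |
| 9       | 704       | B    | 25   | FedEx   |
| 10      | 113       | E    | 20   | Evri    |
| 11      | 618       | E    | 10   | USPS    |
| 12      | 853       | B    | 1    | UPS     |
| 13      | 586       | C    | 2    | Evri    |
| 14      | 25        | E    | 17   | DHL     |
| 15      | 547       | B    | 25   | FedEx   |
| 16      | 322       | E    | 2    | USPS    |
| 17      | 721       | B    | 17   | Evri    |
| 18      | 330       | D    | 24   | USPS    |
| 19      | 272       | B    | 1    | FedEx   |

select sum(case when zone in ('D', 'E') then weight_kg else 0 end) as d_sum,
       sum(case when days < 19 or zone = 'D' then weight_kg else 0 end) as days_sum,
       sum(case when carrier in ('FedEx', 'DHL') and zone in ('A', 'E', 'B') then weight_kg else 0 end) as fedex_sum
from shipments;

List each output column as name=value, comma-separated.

[d_sum: zone in ('D', 'E')]
ship_id=6: ✗
ship_id=7: ✓ → 895
ship_id=8: ✗
ship_id=9: ✗
ship_id=10: ✓ → 113
ship_id=11: ✓ → 618
ship_id=12: ✗
ship_id=13: ✗
ship_id=14: ✓ → 25
ship_id=15: ✗
ship_id=16: ✓ → 322
ship_id=17: ✗
ship_id=18: ✓ → 330
ship_id=19: ✗
d_sum = 895 + 113 + 618 + 25 + 322 + 330 = 2303
—
[days_sum: days < 19 or zone = 'D']
ship_id=6: ✗
ship_id=7: ✓ → 895
ship_id=8: ✓ → 52
ship_id=9: ✗
ship_id=10: ✗
ship_id=11: ✓ → 618
ship_id=12: ✓ → 853
ship_id=13: ✓ → 586
ship_id=14: ✓ → 25
ship_id=15: ✗
ship_id=16: ✓ → 322
ship_id=17: ✓ → 721
ship_id=18: ✓ → 330
ship_id=19: ✓ → 272
days_sum = 895 + 52 + 618 + 853 + 586 + 25 + 322 + 721 + 330 + 272 = 4674
—
[fedex_sum: carrier in ('FedEx', 'DHL') and zone in ('A', 'E', 'B')]
ship_id=6: ✗
ship_id=7: ✗
ship_id=8: ✓ → 52
ship_id=9: ✓ → 704
ship_id=10: ✗
ship_id=11: ✗
ship_id=12: ✗
ship_id=13: ✗
ship_id=14: ✓ → 25
ship_id=15: ✓ → 547
ship_id=16: ✗
ship_id=17: ✗
ship_id=18: ✗
ship_id=19: ✓ → 272
fedex_sum = 52 + 704 + 25 + 547 + 272 = 1600

d_sum=2303, days_sum=4674, fedex_sum=1600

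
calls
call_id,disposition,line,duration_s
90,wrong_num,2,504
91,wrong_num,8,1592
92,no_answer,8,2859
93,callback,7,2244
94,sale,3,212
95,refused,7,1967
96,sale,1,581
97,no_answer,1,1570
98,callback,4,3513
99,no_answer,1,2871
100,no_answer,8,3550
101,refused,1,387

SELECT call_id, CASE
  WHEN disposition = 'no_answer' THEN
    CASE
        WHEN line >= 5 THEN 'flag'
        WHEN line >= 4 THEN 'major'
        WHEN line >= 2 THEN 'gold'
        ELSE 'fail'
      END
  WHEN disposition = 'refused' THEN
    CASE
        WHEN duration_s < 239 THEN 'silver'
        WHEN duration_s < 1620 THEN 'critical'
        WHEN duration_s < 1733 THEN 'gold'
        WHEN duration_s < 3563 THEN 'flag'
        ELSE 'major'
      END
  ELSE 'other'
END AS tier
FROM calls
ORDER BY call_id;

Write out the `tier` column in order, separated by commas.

call_id=90: disposition='wrong_num' → outer ELSE → other
call_id=91: disposition='wrong_num' → outer ELSE → other
call_id=92: disposition='no_answer' → inner[line >= 5] → flag
call_id=93: disposition='callback' → outer ELSE → other
call_id=94: disposition='sale' → outer ELSE → other
call_id=95: disposition='refused' → inner[duration_s < 3563] → flag
call_id=96: disposition='sale' → outer ELSE → other
call_id=97: disposition='no_answer' → inner[ELSE] → fail
call_id=98: disposition='callback' → outer ELSE → other
call_id=99: disposition='no_answer' → inner[ELSE] → fail
call_id=100: disposition='no_answer' → inner[line >= 5] → flag
call_id=101: disposition='refused' → inner[duration_s < 1620] → critical

other, other, flag, other, other, flag, other, fail, other, fail, flag, critical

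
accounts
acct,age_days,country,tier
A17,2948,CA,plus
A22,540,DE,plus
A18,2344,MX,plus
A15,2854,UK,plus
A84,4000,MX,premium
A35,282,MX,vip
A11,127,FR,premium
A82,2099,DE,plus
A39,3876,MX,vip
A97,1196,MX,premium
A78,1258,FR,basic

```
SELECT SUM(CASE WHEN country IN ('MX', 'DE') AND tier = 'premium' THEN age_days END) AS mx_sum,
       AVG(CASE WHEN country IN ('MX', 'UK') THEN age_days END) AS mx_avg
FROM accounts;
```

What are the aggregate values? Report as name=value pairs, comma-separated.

[mx_sum: country IN ('MX', 'DE') AND tier = 'premium']
acct=A17: ✗
acct=A22: ✗
acct=A18: ✗
acct=A15: ✗
acct=A84: ✓ → 4000
acct=A35: ✗
acct=A11: ✗
acct=A82: ✗
acct=A39: ✗
acct=A97: ✓ → 1196
acct=A78: ✗
mx_sum = 4000 + 1196 = 5196
—
[mx_avg: country IN ('MX', 'UK')]
acct=A17: ✗
acct=A22: ✗
acct=A18: ✓ → 2344
acct=A15: ✓ → 2854
acct=A84: ✓ → 4000
acct=A35: ✓ → 282
acct=A11: ✗
acct=A82: ✗
acct=A39: ✓ → 3876
acct=A97: ✓ → 1196
acct=A78: ✗
mx_avg = (2344 + 2854 + 4000 + 282 + 3876 + 1196) / 6 = 2425.3333333333

mx_sum=5196, mx_avg=2425.3333333333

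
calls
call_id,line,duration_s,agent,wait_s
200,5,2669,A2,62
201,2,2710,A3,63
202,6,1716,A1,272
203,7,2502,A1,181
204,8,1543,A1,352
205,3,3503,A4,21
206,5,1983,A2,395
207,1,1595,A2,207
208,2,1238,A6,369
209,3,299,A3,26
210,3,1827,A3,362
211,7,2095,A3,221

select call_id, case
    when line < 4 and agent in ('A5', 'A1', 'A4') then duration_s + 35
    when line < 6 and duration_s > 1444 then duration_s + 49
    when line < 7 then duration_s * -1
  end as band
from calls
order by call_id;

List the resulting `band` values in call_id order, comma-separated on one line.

2718, 2759, -1716, NULL, NULL, 3538, 2032, 1644, -1238, -299, 1876, NULL

call_id=200: line < 6 and duration_s > 1444 → 2718
call_id=201: line < 6 and duration_s > 1444 → 2759
call_id=202: line < 7 → -1716
call_id=203: (no match → NULL) → NULL
call_id=204: (no match → NULL) → NULL
call_id=205: line < 4 and agent in ('A5', 'A1', 'A4') → 3538
call_id=206: line < 6 and duration_s > 1444 → 2032
call_id=207: line < 6 and duration_s > 1444 → 1644
call_id=208: line < 7 → -1238
call_id=209: line < 7 → -299
call_id=210: line < 6 and duration_s > 1444 → 1876
call_id=211: (no match → NULL) → NULL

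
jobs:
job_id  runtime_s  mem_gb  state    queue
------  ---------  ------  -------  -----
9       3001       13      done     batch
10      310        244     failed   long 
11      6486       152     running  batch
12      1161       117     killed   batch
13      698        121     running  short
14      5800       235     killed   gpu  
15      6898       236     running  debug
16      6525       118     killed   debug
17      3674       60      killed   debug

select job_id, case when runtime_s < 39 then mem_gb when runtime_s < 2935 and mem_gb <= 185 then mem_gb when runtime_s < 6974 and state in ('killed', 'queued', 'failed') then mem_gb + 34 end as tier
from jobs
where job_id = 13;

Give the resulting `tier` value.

121

job_id = 13: runtime_s=698, mem_gb=121, state=running, queue=short.
runtime_s < 39 → false
runtime_s < 2935 and mem_gb <= 185 → true → 121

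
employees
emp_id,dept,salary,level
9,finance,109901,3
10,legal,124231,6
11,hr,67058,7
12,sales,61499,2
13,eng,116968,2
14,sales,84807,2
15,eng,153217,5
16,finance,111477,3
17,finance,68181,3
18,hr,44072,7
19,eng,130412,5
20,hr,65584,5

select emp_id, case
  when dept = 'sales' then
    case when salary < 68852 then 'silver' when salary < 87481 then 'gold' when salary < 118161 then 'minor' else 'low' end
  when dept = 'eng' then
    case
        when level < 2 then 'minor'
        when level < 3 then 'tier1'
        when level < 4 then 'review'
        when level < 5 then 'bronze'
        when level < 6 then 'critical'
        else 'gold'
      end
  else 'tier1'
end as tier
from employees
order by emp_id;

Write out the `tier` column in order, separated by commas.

emp_id=9: dept='finance' → outer ELSE → tier1
emp_id=10: dept='legal' → outer ELSE → tier1
emp_id=11: dept='hr' → outer ELSE → tier1
emp_id=12: dept='sales' → inner[salary < 68852] → silver
emp_id=13: dept='eng' → inner[level < 3] → tier1
emp_id=14: dept='sales' → inner[salary < 87481] → gold
emp_id=15: dept='eng' → inner[level < 6] → critical
emp_id=16: dept='finance' → outer ELSE → tier1
emp_id=17: dept='finance' → outer ELSE → tier1
emp_id=18: dept='hr' → outer ELSE → tier1
emp_id=19: dept='eng' → inner[level < 6] → critical
emp_id=20: dept='hr' → outer ELSE → tier1

tier1, tier1, tier1, silver, tier1, gold, critical, tier1, tier1, tier1, critical, tier1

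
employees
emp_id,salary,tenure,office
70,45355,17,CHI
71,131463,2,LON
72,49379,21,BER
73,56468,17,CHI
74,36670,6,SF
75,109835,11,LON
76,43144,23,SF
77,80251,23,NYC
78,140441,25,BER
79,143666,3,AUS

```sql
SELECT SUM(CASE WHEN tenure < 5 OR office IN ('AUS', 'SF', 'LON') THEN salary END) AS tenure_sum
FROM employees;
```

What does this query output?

464778

emp_id=70: ✗
emp_id=71: ✓ → 131463
emp_id=72: ✗
emp_id=73: ✗
emp_id=74: ✓ → 36670
emp_id=75: ✓ → 109835
emp_id=76: ✓ → 43144
emp_id=77: ✗
emp_id=78: ✗
emp_id=79: ✓ → 143666
tenure_sum = 131463 + 36670 + 109835 + 43144 + 143666 = 464778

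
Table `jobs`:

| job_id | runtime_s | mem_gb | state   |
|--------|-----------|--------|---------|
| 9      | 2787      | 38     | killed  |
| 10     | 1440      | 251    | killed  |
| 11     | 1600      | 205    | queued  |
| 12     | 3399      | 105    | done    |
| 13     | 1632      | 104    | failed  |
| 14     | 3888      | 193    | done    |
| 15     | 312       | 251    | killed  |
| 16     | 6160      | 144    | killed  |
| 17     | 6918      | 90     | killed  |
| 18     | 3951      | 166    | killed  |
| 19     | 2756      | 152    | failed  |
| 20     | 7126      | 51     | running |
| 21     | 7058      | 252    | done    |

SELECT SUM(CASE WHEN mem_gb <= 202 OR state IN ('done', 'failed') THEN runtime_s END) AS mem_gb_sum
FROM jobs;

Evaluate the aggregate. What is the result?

45675

job_id=9: ✓ → 2787
job_id=10: ✗
job_id=11: ✗
job_id=12: ✓ → 3399
job_id=13: ✓ → 1632
job_id=14: ✓ → 3888
job_id=15: ✗
job_id=16: ✓ → 6160
job_id=17: ✓ → 6918
job_id=18: ✓ → 3951
job_id=19: ✓ → 2756
job_id=20: ✓ → 7126
job_id=21: ✓ → 7058
mem_gb_sum = 2787 + 3399 + 1632 + 3888 + 6160 + 6918 + 3951 + 2756 + 7126 + 7058 = 45675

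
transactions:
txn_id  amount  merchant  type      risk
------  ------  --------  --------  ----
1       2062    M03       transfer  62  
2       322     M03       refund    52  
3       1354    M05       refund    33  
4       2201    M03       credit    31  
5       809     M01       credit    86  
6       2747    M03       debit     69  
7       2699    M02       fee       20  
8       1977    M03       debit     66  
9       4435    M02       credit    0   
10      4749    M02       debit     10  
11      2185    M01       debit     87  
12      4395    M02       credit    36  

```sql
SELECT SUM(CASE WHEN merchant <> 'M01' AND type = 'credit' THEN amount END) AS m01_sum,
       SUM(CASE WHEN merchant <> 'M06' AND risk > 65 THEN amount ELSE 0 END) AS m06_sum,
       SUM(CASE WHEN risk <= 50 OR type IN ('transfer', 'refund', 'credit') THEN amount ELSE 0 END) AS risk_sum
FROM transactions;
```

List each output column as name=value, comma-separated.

[m01_sum: merchant <> 'M01' AND type = 'credit']
txn_id=1: ✗
txn_id=2: ✗
txn_id=3: ✗
txn_id=4: ✓ → 2201
txn_id=5: ✗
txn_id=6: ✗
txn_id=7: ✗
txn_id=8: ✗
txn_id=9: ✓ → 4435
txn_id=10: ✗
txn_id=11: ✗
txn_id=12: ✓ → 4395
m01_sum = 2201 + 4435 + 4395 = 11031
—
[m06_sum: merchant <> 'M06' AND risk > 65]
txn_id=1: ✗
txn_id=2: ✗
txn_id=3: ✗
txn_id=4: ✗
txn_id=5: ✓ → 809
txn_id=6: ✓ → 2747
txn_id=7: ✗
txn_id=8: ✓ → 1977
txn_id=9: ✗
txn_id=10: ✗
txn_id=11: ✓ → 2185
txn_id=12: ✗
m06_sum = 809 + 2747 + 1977 + 2185 = 7718
—
[risk_sum: risk <= 50 OR type IN ('transfer', 'refund', 'credit')]
txn_id=1: ✓ → 2062
txn_id=2: ✓ → 322
txn_id=3: ✓ → 1354
txn_id=4: ✓ → 2201
txn_id=5: ✓ → 809
txn_id=6: ✗
txn_id=7: ✓ → 2699
txn_id=8: ✗
txn_id=9: ✓ → 4435
txn_id=10: ✓ → 4749
txn_id=11: ✗
txn_id=12: ✓ → 4395
risk_sum = 2062 + 322 + 1354 + 2201 + 809 + 2699 + 4435 + 4749 + 4395 = 23026

m01_sum=11031, m06_sum=7718, risk_sum=23026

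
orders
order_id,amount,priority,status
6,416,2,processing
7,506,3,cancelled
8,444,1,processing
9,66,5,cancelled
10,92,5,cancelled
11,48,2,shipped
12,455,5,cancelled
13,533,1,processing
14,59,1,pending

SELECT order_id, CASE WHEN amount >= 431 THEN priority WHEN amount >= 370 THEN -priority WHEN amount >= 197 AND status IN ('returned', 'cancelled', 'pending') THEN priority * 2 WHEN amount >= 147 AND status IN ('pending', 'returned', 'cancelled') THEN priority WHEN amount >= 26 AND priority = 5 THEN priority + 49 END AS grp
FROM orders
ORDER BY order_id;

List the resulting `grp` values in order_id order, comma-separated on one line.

order_id=6: amount >= 370 → -2
order_id=7: amount >= 431 → 3
order_id=8: amount >= 431 → 1
order_id=9: amount >= 26 AND priority = 5 → 54
order_id=10: amount >= 26 AND priority = 5 → 54
order_id=11: (no match → NULL) → NULL
order_id=12: amount >= 431 → 5
order_id=13: amount >= 431 → 1
order_id=14: (no match → NULL) → NULL

-2, 3, 1, 54, 54, NULL, 5, 1, NULL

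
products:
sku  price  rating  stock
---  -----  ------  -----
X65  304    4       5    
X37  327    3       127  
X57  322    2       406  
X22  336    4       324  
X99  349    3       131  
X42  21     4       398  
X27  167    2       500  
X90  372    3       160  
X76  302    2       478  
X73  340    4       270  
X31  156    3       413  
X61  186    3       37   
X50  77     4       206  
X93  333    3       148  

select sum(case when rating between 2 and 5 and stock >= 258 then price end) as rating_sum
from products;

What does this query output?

1644

sku=X65: ✗
sku=X37: ✗
sku=X57: ✓ → 322
sku=X22: ✓ → 336
sku=X99: ✗
sku=X42: ✓ → 21
sku=X27: ✓ → 167
sku=X90: ✗
sku=X76: ✓ → 302
sku=X73: ✓ → 340
sku=X31: ✓ → 156
sku=X61: ✗
sku=X50: ✗
sku=X93: ✗
rating_sum = 322 + 336 + 21 + 167 + 302 + 340 + 156 = 1644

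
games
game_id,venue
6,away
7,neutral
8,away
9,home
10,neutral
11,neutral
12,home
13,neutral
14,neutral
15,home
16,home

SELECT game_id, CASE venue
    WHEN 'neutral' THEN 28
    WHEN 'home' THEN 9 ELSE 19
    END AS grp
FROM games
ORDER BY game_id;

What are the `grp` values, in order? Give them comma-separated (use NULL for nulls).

game_id=6: ELSE → 19
game_id=7: venue='neutral' → 28
game_id=8: ELSE → 19
game_id=9: venue='home' → 9
game_id=10: venue='neutral' → 28
game_id=11: venue='neutral' → 28
game_id=12: venue='home' → 9
game_id=13: venue='neutral' → 28
game_id=14: venue='neutral' → 28
game_id=15: venue='home' → 9
game_id=16: venue='home' → 9

19, 28, 19, 9, 28, 28, 9, 28, 28, 9, 9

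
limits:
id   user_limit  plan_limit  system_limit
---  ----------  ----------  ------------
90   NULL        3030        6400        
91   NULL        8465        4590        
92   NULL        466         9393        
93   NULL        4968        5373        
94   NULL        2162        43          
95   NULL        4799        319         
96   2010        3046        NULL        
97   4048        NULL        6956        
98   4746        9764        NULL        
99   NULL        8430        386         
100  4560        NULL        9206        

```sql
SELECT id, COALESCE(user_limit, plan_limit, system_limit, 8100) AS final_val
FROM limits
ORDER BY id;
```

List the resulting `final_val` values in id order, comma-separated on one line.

id=90: user_limit=NULL, plan_limit=3030 → 3030
id=91: user_limit=NULL, plan_limit=8465 → 8465
id=92: user_limit=NULL, plan_limit=466 → 466
id=93: user_limit=NULL, plan_limit=4968 → 4968
id=94: user_limit=NULL, plan_limit=2162 → 2162
id=95: user_limit=NULL, plan_limit=4799 → 4799
id=96: user_limit=2010 → 2010
id=97: user_limit=4048 → 4048
id=98: user_limit=4746 → 4746
id=99: user_limit=NULL, plan_limit=8430 → 8430
id=100: user_limit=4560 → 4560

3030, 8465, 466, 4968, 2162, 4799, 2010, 4048, 4746, 8430, 4560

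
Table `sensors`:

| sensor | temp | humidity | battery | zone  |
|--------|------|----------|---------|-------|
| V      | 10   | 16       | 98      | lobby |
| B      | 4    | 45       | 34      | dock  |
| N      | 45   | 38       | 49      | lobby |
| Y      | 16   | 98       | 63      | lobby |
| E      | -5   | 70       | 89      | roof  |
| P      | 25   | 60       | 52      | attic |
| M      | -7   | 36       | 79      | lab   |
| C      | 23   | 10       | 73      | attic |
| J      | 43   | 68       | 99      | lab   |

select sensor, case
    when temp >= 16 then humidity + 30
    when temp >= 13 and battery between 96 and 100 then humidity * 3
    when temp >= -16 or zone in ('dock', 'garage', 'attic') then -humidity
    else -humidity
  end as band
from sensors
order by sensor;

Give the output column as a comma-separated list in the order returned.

sensor=B: temp >= -16 or zone in ('dock', 'garage', 'attic') → -45
sensor=C: temp >= 16 → 40
sensor=E: temp >= -16 or zone in ('dock', 'garage', 'attic') → -70
sensor=J: temp >= 16 → 98
sensor=M: temp >= -16 or zone in ('dock', 'garage', 'attic') → -36
sensor=N: temp >= 16 → 68
sensor=P: temp >= 16 → 90
sensor=V: temp >= -16 or zone in ('dock', 'garage', 'attic') → -16
sensor=Y: temp >= 16 → 128

-45, 40, -70, 98, -36, 68, 90, -16, 128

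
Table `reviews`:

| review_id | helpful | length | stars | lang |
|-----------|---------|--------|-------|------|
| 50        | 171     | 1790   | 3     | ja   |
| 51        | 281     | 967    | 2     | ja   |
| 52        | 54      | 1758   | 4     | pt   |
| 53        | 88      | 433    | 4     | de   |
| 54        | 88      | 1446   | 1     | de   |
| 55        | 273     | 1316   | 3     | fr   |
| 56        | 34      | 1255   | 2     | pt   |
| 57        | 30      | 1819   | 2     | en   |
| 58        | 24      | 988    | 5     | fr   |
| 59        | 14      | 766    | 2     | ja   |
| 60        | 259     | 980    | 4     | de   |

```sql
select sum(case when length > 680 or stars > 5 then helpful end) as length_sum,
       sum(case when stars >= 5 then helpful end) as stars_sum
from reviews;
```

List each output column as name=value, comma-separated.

[length_sum: length > 680 or stars > 5]
review_id=50: ✓ → 171
review_id=51: ✓ → 281
review_id=52: ✓ → 54
review_id=53: ✗
review_id=54: ✓ → 88
review_id=55: ✓ → 273
review_id=56: ✓ → 34
review_id=57: ✓ → 30
review_id=58: ✓ → 24
review_id=59: ✓ → 14
review_id=60: ✓ → 259
length_sum = 171 + 281 + 54 + 88 + 273 + 34 + 30 + 24 + 14 + 259 = 1228
—
[stars_sum: stars >= 5]
review_id=50: ✗
review_id=51: ✗
review_id=52: ✗
review_id=53: ✗
review_id=54: ✗
review_id=55: ✗
review_id=56: ✗
review_id=57: ✗
review_id=58: ✓ → 24
review_id=59: ✗
review_id=60: ✗
stars_sum = 24

length_sum=1228, stars_sum=24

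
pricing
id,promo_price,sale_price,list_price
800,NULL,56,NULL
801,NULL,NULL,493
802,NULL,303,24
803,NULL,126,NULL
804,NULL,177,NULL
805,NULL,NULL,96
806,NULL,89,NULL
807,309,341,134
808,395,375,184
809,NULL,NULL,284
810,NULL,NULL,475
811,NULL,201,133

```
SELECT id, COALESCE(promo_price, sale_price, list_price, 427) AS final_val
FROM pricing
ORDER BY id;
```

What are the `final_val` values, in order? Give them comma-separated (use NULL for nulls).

56, 493, 303, 126, 177, 96, 89, 309, 395, 284, 475, 201

id=800: promo_price=NULL, sale_price=56 → 56
id=801: promo_price=NULL, sale_price=NULL, list_price=493 → 493
id=802: promo_price=NULL, sale_price=303 → 303
id=803: promo_price=NULL, sale_price=126 → 126
id=804: promo_price=NULL, sale_price=177 → 177
id=805: promo_price=NULL, sale_price=NULL, list_price=96 → 96
id=806: promo_price=NULL, sale_price=89 → 89
id=807: promo_price=309 → 309
id=808: promo_price=395 → 395
id=809: promo_price=NULL, sale_price=NULL, list_price=284 → 284
id=810: promo_price=NULL, sale_price=NULL, list_price=475 → 475
id=811: promo_price=NULL, sale_price=201 → 201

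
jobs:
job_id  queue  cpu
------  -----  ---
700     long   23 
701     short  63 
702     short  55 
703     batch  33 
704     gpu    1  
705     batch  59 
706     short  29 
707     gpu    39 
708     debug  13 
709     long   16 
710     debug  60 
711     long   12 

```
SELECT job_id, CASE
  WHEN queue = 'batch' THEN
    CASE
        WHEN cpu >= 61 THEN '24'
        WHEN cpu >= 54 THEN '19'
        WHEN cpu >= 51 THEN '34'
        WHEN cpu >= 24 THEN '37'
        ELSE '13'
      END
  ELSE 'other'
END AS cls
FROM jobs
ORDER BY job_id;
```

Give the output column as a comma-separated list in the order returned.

job_id=700: queue='long' → outer ELSE → other
job_id=701: queue='short' → outer ELSE → other
job_id=702: queue='short' → outer ELSE → other
job_id=703: queue='batch' → inner[cpu >= 24] → 37
job_id=704: queue='gpu' → outer ELSE → other
job_id=705: queue='batch' → inner[cpu >= 54] → 19
job_id=706: queue='short' → outer ELSE → other
job_id=707: queue='gpu' → outer ELSE → other
job_id=708: queue='debug' → outer ELSE → other
job_id=709: queue='long' → outer ELSE → other
job_id=710: queue='debug' → outer ELSE → other
job_id=711: queue='long' → outer ELSE → other

other, other, other, 37, other, 19, other, other, other, other, other, other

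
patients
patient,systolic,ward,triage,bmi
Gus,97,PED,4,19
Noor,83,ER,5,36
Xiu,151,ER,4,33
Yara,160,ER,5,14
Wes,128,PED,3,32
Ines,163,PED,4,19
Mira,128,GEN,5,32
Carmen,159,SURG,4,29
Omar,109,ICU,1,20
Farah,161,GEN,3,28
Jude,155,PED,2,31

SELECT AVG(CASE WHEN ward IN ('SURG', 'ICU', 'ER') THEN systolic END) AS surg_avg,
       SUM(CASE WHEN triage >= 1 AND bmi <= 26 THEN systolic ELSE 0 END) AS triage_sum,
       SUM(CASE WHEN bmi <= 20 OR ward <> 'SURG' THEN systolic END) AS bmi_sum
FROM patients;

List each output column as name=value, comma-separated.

surg_avg=132.4, triage_sum=529, bmi_sum=1335

[surg_avg: ward IN ('SURG', 'ICU', 'ER')]
patient=Gus: ✗
patient=Noor: ✓ → 83
patient=Xiu: ✓ → 151
patient=Yara: ✓ → 160
patient=Wes: ✗
patient=Ines: ✗
patient=Mira: ✗
patient=Carmen: ✓ → 159
patient=Omar: ✓ → 109
patient=Farah: ✗
patient=Jude: ✗
surg_avg = (83 + 151 + 160 + 159 + 109) / 5 = 132.4
—
[triage_sum: triage >= 1 AND bmi <= 26]
patient=Gus: ✓ → 97
patient=Noor: ✗
patient=Xiu: ✗
patient=Yara: ✓ → 160
patient=Wes: ✗
patient=Ines: ✓ → 163
patient=Mira: ✗
patient=Carmen: ✗
patient=Omar: ✓ → 109
patient=Farah: ✗
patient=Jude: ✗
triage_sum = 97 + 160 + 163 + 109 = 529
—
[bmi_sum: bmi <= 20 OR ward <> 'SURG']
patient=Gus: ✓ → 97
patient=Noor: ✓ → 83
patient=Xiu: ✓ → 151
patient=Yara: ✓ → 160
patient=Wes: ✓ → 128
patient=Ines: ✓ → 163
patient=Mira: ✓ → 128
patient=Carmen: ✗
patient=Omar: ✓ → 109
patient=Farah: ✓ → 161
patient=Jude: ✓ → 155
bmi_sum = 97 + 83 + 151 + 160 + 128 + 163 + 128 + 109 + 161 + 155 = 1335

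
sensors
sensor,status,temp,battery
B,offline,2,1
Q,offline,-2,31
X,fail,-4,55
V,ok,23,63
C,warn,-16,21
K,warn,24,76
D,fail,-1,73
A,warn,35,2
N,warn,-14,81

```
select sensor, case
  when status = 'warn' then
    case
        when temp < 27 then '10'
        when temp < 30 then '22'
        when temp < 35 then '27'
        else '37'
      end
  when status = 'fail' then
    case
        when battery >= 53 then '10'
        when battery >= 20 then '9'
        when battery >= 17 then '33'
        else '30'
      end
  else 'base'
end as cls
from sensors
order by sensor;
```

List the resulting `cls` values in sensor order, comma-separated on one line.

sensor=A: status='warn' → inner[ELSE] → 37
sensor=B: status='offline' → outer ELSE → base
sensor=C: status='warn' → inner[temp < 27] → 10
sensor=D: status='fail' → inner[battery >= 53] → 10
sensor=K: status='warn' → inner[temp < 27] → 10
sensor=N: status='warn' → inner[temp < 27] → 10
sensor=Q: status='offline' → outer ELSE → base
sensor=V: status='ok' → outer ELSE → base
sensor=X: status='fail' → inner[battery >= 53] → 10

37, base, 10, 10, 10, 10, base, base, 10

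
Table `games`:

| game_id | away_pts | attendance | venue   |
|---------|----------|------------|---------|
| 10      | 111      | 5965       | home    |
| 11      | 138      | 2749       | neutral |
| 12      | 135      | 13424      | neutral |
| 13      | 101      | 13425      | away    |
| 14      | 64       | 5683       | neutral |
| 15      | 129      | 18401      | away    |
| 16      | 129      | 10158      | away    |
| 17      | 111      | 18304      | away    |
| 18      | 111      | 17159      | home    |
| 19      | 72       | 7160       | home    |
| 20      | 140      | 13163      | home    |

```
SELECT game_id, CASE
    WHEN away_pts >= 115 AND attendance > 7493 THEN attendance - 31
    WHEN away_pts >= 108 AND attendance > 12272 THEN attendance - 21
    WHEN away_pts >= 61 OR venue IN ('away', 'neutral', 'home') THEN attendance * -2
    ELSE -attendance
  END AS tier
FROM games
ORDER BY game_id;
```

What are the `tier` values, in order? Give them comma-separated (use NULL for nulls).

game_id=10: away_pts >= 61 OR venue IN ('away', 'neutral', 'home') → -11930
game_id=11: away_pts >= 61 OR venue IN ('away', 'neutral', 'home') → -5498
game_id=12: away_pts >= 115 AND attendance > 7493 → 13393
game_id=13: away_pts >= 61 OR venue IN ('away', 'neutral', 'home') → -26850
game_id=14: away_pts >= 61 OR venue IN ('away', 'neutral', 'home') → -11366
game_id=15: away_pts >= 115 AND attendance > 7493 → 18370
game_id=16: away_pts >= 115 AND attendance > 7493 → 10127
game_id=17: away_pts >= 108 AND attendance > 12272 → 18283
game_id=18: away_pts >= 108 AND attendance > 12272 → 17138
game_id=19: away_pts >= 61 OR venue IN ('away', 'neutral', 'home') → -14320
game_id=20: away_pts >= 115 AND attendance > 7493 → 13132

-11930, -5498, 13393, -26850, -11366, 18370, 10127, 18283, 17138, -14320, 13132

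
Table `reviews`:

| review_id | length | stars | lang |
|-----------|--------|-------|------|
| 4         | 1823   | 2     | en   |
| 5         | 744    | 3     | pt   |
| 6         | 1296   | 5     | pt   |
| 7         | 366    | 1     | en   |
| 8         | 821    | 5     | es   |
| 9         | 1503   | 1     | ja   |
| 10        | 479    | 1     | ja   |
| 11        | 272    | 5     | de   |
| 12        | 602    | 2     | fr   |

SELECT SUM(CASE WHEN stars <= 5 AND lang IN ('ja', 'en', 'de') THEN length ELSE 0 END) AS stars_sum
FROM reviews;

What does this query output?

4443

review_id=4: ✓ → 1823
review_id=5: ✗
review_id=6: ✗
review_id=7: ✓ → 366
review_id=8: ✗
review_id=9: ✓ → 1503
review_id=10: ✓ → 479
review_id=11: ✓ → 272
review_id=12: ✗
stars_sum = 1823 + 366 + 1503 + 479 + 272 = 4443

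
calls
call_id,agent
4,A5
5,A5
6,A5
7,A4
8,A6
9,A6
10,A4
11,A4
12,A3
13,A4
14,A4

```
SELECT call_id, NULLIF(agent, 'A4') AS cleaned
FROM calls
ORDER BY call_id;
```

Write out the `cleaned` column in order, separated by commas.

A5, A5, A5, NULL, A6, A6, NULL, NULL, A3, NULL, NULL

call_id=4: agent=A5 vs A4: differ → A5
call_id=5: agent=A5 vs A4: differ → A5
call_id=6: agent=A5 vs A4: differ → A5
call_id=7: agent=A4 vs A4: equal → NULL
call_id=8: agent=A6 vs A4: differ → A6
call_id=9: agent=A6 vs A4: differ → A6
call_id=10: agent=A4 vs A4: equal → NULL
call_id=11: agent=A4 vs A4: equal → NULL
call_id=12: agent=A3 vs A4: differ → A3
call_id=13: agent=A4 vs A4: equal → NULL
call_id=14: agent=A4 vs A4: equal → NULL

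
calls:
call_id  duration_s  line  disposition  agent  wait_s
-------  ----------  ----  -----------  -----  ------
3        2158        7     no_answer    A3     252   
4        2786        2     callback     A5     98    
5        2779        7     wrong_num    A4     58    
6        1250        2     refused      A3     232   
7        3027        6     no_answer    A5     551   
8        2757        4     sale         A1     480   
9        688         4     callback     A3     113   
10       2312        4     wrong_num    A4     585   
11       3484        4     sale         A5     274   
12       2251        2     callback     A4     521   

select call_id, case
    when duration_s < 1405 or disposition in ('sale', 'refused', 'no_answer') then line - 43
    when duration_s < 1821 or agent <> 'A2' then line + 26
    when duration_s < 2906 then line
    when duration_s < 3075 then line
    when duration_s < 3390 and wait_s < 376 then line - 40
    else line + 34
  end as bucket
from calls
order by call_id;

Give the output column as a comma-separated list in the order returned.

-36, 28, 33, -41, -37, -39, -39, 30, -39, 28

call_id=3: duration_s < 1405 or disposition in ('sale', 'refused', 'no_answer') → -36
call_id=4: duration_s < 1821 or agent <> 'A2' → 28
call_id=5: duration_s < 1821 or agent <> 'A2' → 33
call_id=6: duration_s < 1405 or disposition in ('sale', 'refused', 'no_answer') → -41
call_id=7: duration_s < 1405 or disposition in ('sale', 'refused', 'no_answer') → -37
call_id=8: duration_s < 1405 or disposition in ('sale', 'refused', 'no_answer') → -39
call_id=9: duration_s < 1405 or disposition in ('sale', 'refused', 'no_answer') → -39
call_id=10: duration_s < 1821 or agent <> 'A2' → 30
call_id=11: duration_s < 1405 or disposition in ('sale', 'refused', 'no_answer') → -39
call_id=12: duration_s < 1821 or agent <> 'A2' → 28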